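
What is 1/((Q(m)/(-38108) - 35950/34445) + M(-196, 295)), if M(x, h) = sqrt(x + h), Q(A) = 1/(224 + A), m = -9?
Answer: 1108340247334132142540/103975382180054377528293 + 3185822699994451056400*sqrt(11)/103975382180054377528293 ≈ 0.11228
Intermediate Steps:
M(x, h) = sqrt(h + x)
1/((Q(m)/(-38108) - 35950/34445) + M(-196, 295)) = 1/((1/((224 - 9)*(-38108)) - 35950/34445) + sqrt(295 - 196)) = 1/((-1/38108/215 - 35950*1/34445) + sqrt(99)) = 1/(((1/215)*(-1/38108) - 7190/6889) + 3*sqrt(11)) = 1/((-1/8193220 - 7190/6889) + 3*sqrt(11)) = 1/(-58909258689/56443092580 + 3*sqrt(11))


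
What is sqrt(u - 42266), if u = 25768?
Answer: I*sqrt(16498) ≈ 128.44*I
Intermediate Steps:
sqrt(u - 42266) = sqrt(25768 - 42266) = sqrt(-16498) = I*sqrt(16498)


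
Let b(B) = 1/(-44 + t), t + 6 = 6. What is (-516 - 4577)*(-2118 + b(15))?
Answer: 43148359/4 ≈ 1.0787e+7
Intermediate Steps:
t = 0 (t = -6 + 6 = 0)
b(B) = -1/44 (b(B) = 1/(-44 + 0) = 1/(-44) = -1/44)
(-516 - 4577)*(-2118 + b(15)) = (-516 - 4577)*(-2118 - 1/44) = -5093*(-93193/44) = 43148359/4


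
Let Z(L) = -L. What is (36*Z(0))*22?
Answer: 0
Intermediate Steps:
(36*Z(0))*22 = (36*(-1*0))*22 = (36*0)*22 = 0*22 = 0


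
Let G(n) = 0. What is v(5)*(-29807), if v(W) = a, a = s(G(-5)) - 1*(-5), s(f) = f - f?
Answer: -149035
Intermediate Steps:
s(f) = 0
a = 5 (a = 0 - 1*(-5) = 0 + 5 = 5)
v(W) = 5
v(5)*(-29807) = 5*(-29807) = -149035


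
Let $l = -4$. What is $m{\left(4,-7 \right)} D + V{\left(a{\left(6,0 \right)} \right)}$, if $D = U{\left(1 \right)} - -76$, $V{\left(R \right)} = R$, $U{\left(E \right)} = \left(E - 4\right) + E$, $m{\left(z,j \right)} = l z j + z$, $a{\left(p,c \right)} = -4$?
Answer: $8580$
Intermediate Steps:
$m{\left(z,j \right)} = z - 4 j z$ ($m{\left(z,j \right)} = - 4 z j + z = - 4 j z + z = z - 4 j z$)
$U{\left(E \right)} = -4 + 2 E$ ($U{\left(E \right)} = \left(-4 + E\right) + E = -4 + 2 E$)
$D = 74$ ($D = \left(-4 + 2 \cdot 1\right) - -76 = \left(-4 + 2\right) + 76 = -2 + 76 = 74$)
$m{\left(4,-7 \right)} D + V{\left(a{\left(6,0 \right)} \right)} = 4 \left(1 - -28\right) 74 - 4 = 4 \left(1 + 28\right) 74 - 4 = 4 \cdot 29 \cdot 74 - 4 = 116 \cdot 74 - 4 = 8584 - 4 = 8580$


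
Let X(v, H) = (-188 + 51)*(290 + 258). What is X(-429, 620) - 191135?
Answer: -266211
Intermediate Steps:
X(v, H) = -75076 (X(v, H) = -137*548 = -75076)
X(-429, 620) - 191135 = -75076 - 191135 = -266211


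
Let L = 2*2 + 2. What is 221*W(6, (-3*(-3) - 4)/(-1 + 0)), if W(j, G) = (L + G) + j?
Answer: 1547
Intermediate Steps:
L = 6 (L = 4 + 2 = 6)
W(j, G) = 6 + G + j (W(j, G) = (6 + G) + j = 6 + G + j)
221*W(6, (-3*(-3) - 4)/(-1 + 0)) = 221*(6 + (-3*(-3) - 4)/(-1 + 0) + 6) = 221*(6 + (9 - 4)/(-1) + 6) = 221*(6 + 5*(-1) + 6) = 221*(6 - 5 + 6) = 221*7 = 1547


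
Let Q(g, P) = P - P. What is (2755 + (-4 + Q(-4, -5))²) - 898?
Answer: 1873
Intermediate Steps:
Q(g, P) = 0
(2755 + (-4 + Q(-4, -5))²) - 898 = (2755 + (-4 + 0)²) - 898 = (2755 + (-4)²) - 898 = (2755 + 16) - 898 = 2771 - 898 = 1873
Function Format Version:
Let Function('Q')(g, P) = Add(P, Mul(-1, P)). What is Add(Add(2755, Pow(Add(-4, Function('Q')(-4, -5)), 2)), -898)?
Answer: 1873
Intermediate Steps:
Function('Q')(g, P) = 0
Add(Add(2755, Pow(Add(-4, Function('Q')(-4, -5)), 2)), -898) = Add(Add(2755, Pow(Add(-4, 0), 2)), -898) = Add(Add(2755, Pow(-4, 2)), -898) = Add(Add(2755, 16), -898) = Add(2771, -898) = 1873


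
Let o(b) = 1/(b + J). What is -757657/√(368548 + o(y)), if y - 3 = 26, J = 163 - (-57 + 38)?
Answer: -757657*√16408125719/77763629 ≈ -1248.0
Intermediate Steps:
J = 182 (J = 163 - 1*(-19) = 163 + 19 = 182)
y = 29 (y = 3 + 26 = 29)
o(b) = 1/(182 + b) (o(b) = 1/(b + 182) = 1/(182 + b))
-757657/√(368548 + o(y)) = -757657/√(368548 + 1/(182 + 29)) = -757657/√(368548 + 1/211) = -757657*√16408125719/77763629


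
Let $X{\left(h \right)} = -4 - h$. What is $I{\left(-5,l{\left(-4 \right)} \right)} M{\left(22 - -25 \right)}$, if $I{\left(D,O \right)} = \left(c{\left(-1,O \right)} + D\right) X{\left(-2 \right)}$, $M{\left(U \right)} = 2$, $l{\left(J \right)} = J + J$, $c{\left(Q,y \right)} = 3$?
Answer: $8$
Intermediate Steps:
$l{\left(J \right)} = 2 J$
$I{\left(D,O \right)} = -6 - 2 D$ ($I{\left(D,O \right)} = \left(3 + D\right) \left(-4 - -2\right) = \left(3 + D\right) \left(-4 + 2\right) = \left(3 + D\right) \left(-2\right) = -6 - 2 D$)
$I{\left(-5,l{\left(-4 \right)} \right)} M{\left(22 - -25 \right)} = \left(-6 - -10\right) 2 = \left(-6 + 10\right) 2 = 4 \cdot 2 = 8$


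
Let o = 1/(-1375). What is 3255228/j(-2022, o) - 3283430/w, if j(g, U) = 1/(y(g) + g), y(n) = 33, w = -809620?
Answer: -524200490880961/80962 ≈ -6.4746e+9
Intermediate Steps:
o = -1/1375 ≈ -0.00072727
j(g, U) = 1/(33 + g)
3255228/j(-2022, o) - 3283430/w = 3255228/(1/(33 - 2022)) - 3283430/(-809620) = 3255228/(1/(-1989)) - 3283430*(-1/809620) = 3255228/(-1/1989) + 328343/80962 = 3255228*(-1989) + 328343/80962 = -6474648492 + 328343/80962 = -524200490880961/80962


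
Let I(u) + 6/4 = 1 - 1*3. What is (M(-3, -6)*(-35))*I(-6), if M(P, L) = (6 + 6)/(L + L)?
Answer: -245/2 ≈ -122.50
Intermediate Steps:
I(u) = -7/2 (I(u) = -3/2 + (1 - 1*3) = -3/2 + (1 - 3) = -3/2 - 2 = -7/2)
M(P, L) = 6/L (M(P, L) = 12/((2*L)) = 12*(1/(2*L)) = 6/L)
(M(-3, -6)*(-35))*I(-6) = ((6/(-6))*(-35))*(-7/2) = ((6*(-⅙))*(-35))*(-7/2) = -1*(-35)*(-7/2) = 35*(-7/2) = -245/2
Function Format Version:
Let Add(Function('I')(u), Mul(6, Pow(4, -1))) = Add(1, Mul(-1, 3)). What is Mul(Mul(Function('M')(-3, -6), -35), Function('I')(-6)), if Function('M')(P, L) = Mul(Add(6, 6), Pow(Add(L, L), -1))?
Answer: Rational(-245, 2) ≈ -122.50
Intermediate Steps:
Function('I')(u) = Rational(-7, 2) (Function('I')(u) = Add(Rational(-3, 2), Add(1, Mul(-1, 3))) = Add(Rational(-3, 2), Add(1, -3)) = Add(Rational(-3, 2), -2) = Rational(-7, 2))
Function('M')(P, L) = Mul(6, Pow(L, -1)) (Function('M')(P, L) = Mul(12, Pow(Mul(2, L), -1)) = Mul(12, Mul(Rational(1, 2), Pow(L, -1))) = Mul(6, Pow(L, -1)))
Mul(Mul(Function('M')(-3, -6), -35), Function('I')(-6)) = Mul(Mul(Mul(6, Pow(-6, -1)), -35), Rational(-7, 2)) = Mul(Mul(Mul(6, Rational(-1, 6)), -35), Rational(-7, 2)) = Mul(Mul(-1, -35), Rational(-7, 2)) = Mul(35, Rational(-7, 2)) = Rational(-245, 2)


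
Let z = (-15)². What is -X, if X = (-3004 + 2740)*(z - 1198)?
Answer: -256872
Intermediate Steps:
z = 225
X = 256872 (X = (-3004 + 2740)*(225 - 1198) = -264*(-973) = 256872)
-X = -1*256872 = -256872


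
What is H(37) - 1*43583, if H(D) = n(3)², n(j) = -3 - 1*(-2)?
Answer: -43582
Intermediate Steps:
n(j) = -1 (n(j) = -3 + 2 = -1)
H(D) = 1 (H(D) = (-1)² = 1)
H(37) - 1*43583 = 1 - 1*43583 = 1 - 43583 = -43582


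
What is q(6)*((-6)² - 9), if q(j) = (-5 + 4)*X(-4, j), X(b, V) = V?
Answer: -162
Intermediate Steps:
q(j) = -j (q(j) = (-5 + 4)*j = -j)
q(6)*((-6)² - 9) = (-1*6)*((-6)² - 9) = -6*(36 - 9) = -6*27 = -162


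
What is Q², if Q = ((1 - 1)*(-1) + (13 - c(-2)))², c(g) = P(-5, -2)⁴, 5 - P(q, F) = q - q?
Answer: 140283207936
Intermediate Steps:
P(q, F) = 5 (P(q, F) = 5 - (q - q) = 5 - 1*0 = 5 + 0 = 5)
c(g) = 625 (c(g) = 5⁴ = 625)
Q = 374544 (Q = ((1 - 1)*(-1) + (13 - 1*625))² = (0*(-1) + (13 - 625))² = (0 - 612)² = (-612)² = 374544)
Q² = 374544² = 140283207936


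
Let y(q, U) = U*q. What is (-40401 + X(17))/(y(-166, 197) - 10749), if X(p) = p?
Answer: 40384/43451 ≈ 0.92941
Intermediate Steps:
(-40401 + X(17))/(y(-166, 197) - 10749) = (-40401 + 17)/(197*(-166) - 10749) = -40384/(-32702 - 10749) = -40384/(-43451) = -40384*(-1/43451) = 40384/43451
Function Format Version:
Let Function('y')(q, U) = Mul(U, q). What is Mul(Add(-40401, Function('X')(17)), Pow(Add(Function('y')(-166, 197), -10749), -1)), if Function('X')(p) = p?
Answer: Rational(40384, 43451) ≈ 0.92941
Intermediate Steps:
Mul(Add(-40401, Function('X')(17)), Pow(Add(Function('y')(-166, 197), -10749), -1)) = Mul(Add(-40401, 17), Pow(Add(Mul(197, -166), -10749), -1)) = Mul(-40384, Pow(Add(-32702, -10749), -1)) = Mul(-40384, Pow(-43451, -1)) = Mul(-40384, Rational(-1, 43451)) = Rational(40384, 43451)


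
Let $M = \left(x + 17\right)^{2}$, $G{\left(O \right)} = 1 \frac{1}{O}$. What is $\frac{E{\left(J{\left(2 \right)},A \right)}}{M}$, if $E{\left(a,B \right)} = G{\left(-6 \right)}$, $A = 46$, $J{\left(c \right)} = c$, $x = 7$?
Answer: $- \frac{1}{3456} \approx -0.00028935$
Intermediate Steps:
$G{\left(O \right)} = \frac{1}{O}$
$E{\left(a,B \right)} = - \frac{1}{6}$ ($E{\left(a,B \right)} = \frac{1}{-6} = - \frac{1}{6}$)
$M = 576$ ($M = \left(7 + 17\right)^{2} = 24^{2} = 576$)
$\frac{E{\left(J{\left(2 \right)},A \right)}}{M} = - \frac{1}{6 \cdot 576} = \left(- \frac{1}{6}\right) \frac{1}{576} = - \frac{1}{3456}$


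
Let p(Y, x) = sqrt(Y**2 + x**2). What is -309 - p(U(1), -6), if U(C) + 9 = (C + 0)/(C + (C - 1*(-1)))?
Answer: -309 - 10*sqrt(10)/3 ≈ -319.54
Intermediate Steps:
U(C) = -9 + C/(1 + 2*C) (U(C) = -9 + (C + 0)/(C + (C - 1*(-1))) = -9 + C/(C + (C + 1)) = -9 + C/(C + (1 + C)) = -9 + C/(1 + 2*C))
-309 - p(U(1), -6) = -309 - sqrt(((-9 - 17*1)/(1 + 2*1))**2 + (-6)**2) = -309 - sqrt(((-9 - 17)/(1 + 2))**2 + 36) = -309 - sqrt((-26/3)**2 + 36) = -309 - sqrt(676/9 + 36) = -309 - sqrt(1000/9) = -309 - 10*sqrt(10)/3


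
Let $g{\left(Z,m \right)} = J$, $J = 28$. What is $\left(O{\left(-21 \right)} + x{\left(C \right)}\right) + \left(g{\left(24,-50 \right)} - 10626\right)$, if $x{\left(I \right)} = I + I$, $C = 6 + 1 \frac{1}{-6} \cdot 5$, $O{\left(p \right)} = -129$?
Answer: $- \frac{32150}{3} \approx -10717.0$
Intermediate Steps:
$g{\left(Z,m \right)} = 28$
$C = \frac{31}{6}$ ($C = 6 + 1 \left(- \frac{1}{6}\right) 5 = 6 - \frac{5}{6} = \frac{31}{6} \approx 5.1667$)
$x{\left(I \right)} = 2 I$
$\left(O{\left(-21 \right)} + x{\left(C \right)}\right) + \left(g{\left(24,-50 \right)} - 10626\right) = \left(-129 + 2 \cdot \frac{31}{6}\right) + \left(28 - 10626\right) = \left(-129 + \frac{31}{3}\right) + \left(28 - 10626\right) = - \frac{356}{3} - 10598 = - \frac{32150}{3}$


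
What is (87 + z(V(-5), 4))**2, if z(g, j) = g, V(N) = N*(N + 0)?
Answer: 12544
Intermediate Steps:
V(N) = N**2 (V(N) = N*N = N**2)
(87 + z(V(-5), 4))**2 = (87 + (-5)**2)**2 = (87 + 25)**2 = 112**2 = 12544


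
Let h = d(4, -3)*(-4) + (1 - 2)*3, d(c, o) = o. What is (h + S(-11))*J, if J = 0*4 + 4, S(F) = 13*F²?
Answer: 6328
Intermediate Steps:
J = 4 (J = 0 + 4 = 4)
h = 9 (h = -3*(-4) + (1 - 2)*3 = 12 - 1*3 = 12 - 3 = 9)
(h + S(-11))*J = (9 + 13*(-11)²)*4 = (9 + 13*121)*4 = (9 + 1573)*4 = 1582*4 = 6328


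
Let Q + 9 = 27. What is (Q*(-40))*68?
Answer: -48960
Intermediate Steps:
Q = 18 (Q = -9 + 27 = 18)
(Q*(-40))*68 = (18*(-40))*68 = -720*68 = -48960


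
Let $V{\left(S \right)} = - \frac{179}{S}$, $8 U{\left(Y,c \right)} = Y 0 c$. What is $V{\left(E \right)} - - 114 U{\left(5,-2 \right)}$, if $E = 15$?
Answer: $- \frac{179}{15} \approx -11.933$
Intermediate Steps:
$U{\left(Y,c \right)} = 0$ ($U{\left(Y,c \right)} = \frac{Y 0 c}{8} = \frac{0 c}{8} = \frac{1}{8} \cdot 0 = 0$)
$V{\left(E \right)} - - 114 U{\left(5,-2 \right)} = - \frac{179}{15} - \left(-114\right) 0 = \left(-179\right) \frac{1}{15} - 0 = - \frac{179}{15} + 0 = - \frac{179}{15}$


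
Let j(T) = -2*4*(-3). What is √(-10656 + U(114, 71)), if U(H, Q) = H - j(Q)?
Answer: 3*I*√1174 ≈ 102.79*I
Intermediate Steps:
j(T) = 24 (j(T) = -8*(-3) = 24)
U(H, Q) = -24 + H (U(H, Q) = H - 1*24 = H - 24 = -24 + H)
√(-10656 + U(114, 71)) = √(-10656 + (-24 + 114)) = √(-10656 + 90) = √(-10566) = 3*I*√1174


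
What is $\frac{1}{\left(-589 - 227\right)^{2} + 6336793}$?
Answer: $\frac{1}{7002649} \approx 1.428 \cdot 10^{-7}$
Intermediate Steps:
$\frac{1}{\left(-589 - 227\right)^{2} + 6336793} = \frac{1}{\left(-816\right)^{2} + 6336793} = \frac{1}{665856 + 6336793} = \frac{1}{7002649}$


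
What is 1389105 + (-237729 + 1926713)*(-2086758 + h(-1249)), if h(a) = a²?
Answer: -889682755783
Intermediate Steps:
1389105 + (-237729 + 1926713)*(-2086758 + h(-1249)) = 1389105 + (-237729 + 1926713)*(-2086758 + (-1249)²) = 1389105 + 1688984*(-2086758 + 1560001) = 1389105 + 1688984*(-526757) = 1389105 - 889684144888 = -889682755783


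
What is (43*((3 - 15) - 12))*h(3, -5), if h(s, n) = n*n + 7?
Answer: -33024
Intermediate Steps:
h(s, n) = 7 + n**2 (h(s, n) = n**2 + 7 = 7 + n**2)
(43*((3 - 15) - 12))*h(3, -5) = (43*((3 - 15) - 12))*(7 + (-5)**2) = (43*(-12 - 12))*(7 + 25) = (43*(-24))*32 = -1032*32 = -33024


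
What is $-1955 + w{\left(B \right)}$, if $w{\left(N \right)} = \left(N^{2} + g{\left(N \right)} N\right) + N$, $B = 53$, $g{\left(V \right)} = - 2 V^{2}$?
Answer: $-296847$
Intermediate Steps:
$w{\left(N \right)} = N + N^{2} - 2 N^{3}$ ($w{\left(N \right)} = \left(N^{2} + - 2 N^{2} N\right) + N = \left(N^{2} - 2 N^{3}\right) + N = N + N^{2} - 2 N^{3}$)
$-1955 + w{\left(B \right)} = -1955 + 53 \left(1 + 53 - 2 \cdot 53^{2}\right) = -1955 + 53 \left(1 + 53 - 5618\right) = -1955 + 53 \left(-5564\right) = -1955 - 294892 = -296847$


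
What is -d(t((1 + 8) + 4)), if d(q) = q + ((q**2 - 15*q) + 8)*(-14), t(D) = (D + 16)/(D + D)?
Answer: -17902/169 ≈ -105.93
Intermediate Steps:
t(D) = (16 + D)/(2*D) (t(D) = (16 + D)/((2*D)) = (16 + D)*(1/(2*D)) = (16 + D)/(2*D))
d(q) = -112 - 14*q**2 + 211*q (d(q) = q + (8 + q**2 - 15*q)*(-14) = q + (-112 - 14*q**2 + 210*q) = -112 - 14*q**2 + 211*q)
-d(t((1 + 8) + 4)) = -(-112 - 14*(16 + ((1 + 8) + 4))**2/(4*((1 + 8) + 4)**2) + 211*((16 + ((1 + 8) + 4))/(2*((1 + 8) + 4)))) = -(-112 - 14*(16 + (9 + 4))**2/(4*(9 + 4)**2) + 211*((16 + (9 + 4))/(2*(9 + 4)))) = -(-112 - 14*(16 + 13)**2/676 + 211*((1/2)*(16 + 13)/13)) = -(-112 - 14*((1/2)*(1/13)*29)**2 + 211*((1/2)*(1/13)*29)) = -(-112 - 14*(29/26)**2 + 211*(29/26)) = -(-112 - 14*841/676 + 6119/26) = -(-112 - 5887/338 + 6119/26) = -1*17902/169 = -17902/169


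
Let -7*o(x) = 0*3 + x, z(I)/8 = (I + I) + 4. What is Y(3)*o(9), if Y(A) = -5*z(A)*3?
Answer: 10800/7 ≈ 1542.9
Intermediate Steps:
z(I) = 32 + 16*I (z(I) = 8*((I + I) + 4) = 8*(2*I + 4) = 8*(4 + 2*I) = 32 + 16*I)
Y(A) = -480 - 240*A (Y(A) = -5*(32 + 16*A)*3 = (-160 - 80*A)*3 = -480 - 240*A)
o(x) = -x/7 (o(x) = -(0*3 + x)/7 = -(0 + x)/7 = -x/7)
Y(3)*o(9) = (-480 - 240*3)*(-1/7*9) = (-480 - 720)*(-9/7) = -1200*(-9/7) = 10800/7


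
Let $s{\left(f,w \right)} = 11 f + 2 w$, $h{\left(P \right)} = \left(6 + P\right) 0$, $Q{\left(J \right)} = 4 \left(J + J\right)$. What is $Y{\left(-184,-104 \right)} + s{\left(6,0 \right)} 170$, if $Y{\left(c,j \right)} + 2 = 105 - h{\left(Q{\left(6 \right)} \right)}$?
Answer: $11323$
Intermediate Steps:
$Q{\left(J \right)} = 8 J$ ($Q{\left(J \right)} = 4 \cdot 2 J = 8 J$)
$h{\left(P \right)} = 0$
$Y{\left(c,j \right)} = 103$ ($Y{\left(c,j \right)} = -2 + \left(105 - 0\right) = -2 + \left(105 + 0\right) = -2 + 105 = 103$)
$s{\left(f,w \right)} = 2 w + 11 f$
$Y{\left(-184,-104 \right)} + s{\left(6,0 \right)} 170 = 103 + \left(2 \cdot 0 + 11 \cdot 6\right) 170 = 103 + \left(0 + 66\right) 170 = 103 + 66 \cdot 170 = 103 + 11220 = 11323$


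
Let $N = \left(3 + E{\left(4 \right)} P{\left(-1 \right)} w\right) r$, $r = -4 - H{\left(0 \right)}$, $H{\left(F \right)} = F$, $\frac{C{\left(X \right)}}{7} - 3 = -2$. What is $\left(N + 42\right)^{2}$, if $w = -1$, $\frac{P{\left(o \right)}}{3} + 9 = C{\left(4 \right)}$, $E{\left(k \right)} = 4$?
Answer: $4356$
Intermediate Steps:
$C{\left(X \right)} = 7$ ($C{\left(X \right)} = 21 + 7 \left(-2\right) = 21 - 14 = 7$)
$P{\left(o \right)} = -6$ ($P{\left(o \right)} = -27 + 3 \cdot 7 = -27 + 21 = -6$)
$r = -4$ ($r = -4 - 0 = -4 + 0 = -4$)
$N = -108$ ($N = \left(3 + 4 \left(-6\right) \left(-1\right)\right) \left(-4\right) = \left(3 - -24\right) \left(-4\right) = \left(3 + 24\right) \left(-4\right) = 27 \left(-4\right) = -108$)
$\left(N + 42\right)^{2} = \left(-108 + 42\right)^{2} = \left(-66\right)^{2} = 4356$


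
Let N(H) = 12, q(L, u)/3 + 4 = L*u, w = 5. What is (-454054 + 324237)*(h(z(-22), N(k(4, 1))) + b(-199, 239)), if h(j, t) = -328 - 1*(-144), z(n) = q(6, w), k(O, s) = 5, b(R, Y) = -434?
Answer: 80226906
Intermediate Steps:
q(L, u) = -12 + 3*L*u (q(L, u) = -12 + 3*(L*u) = -12 + 3*L*u)
z(n) = 78 (z(n) = -12 + 3*6*5 = -12 + 90 = 78)
h(j, t) = -184 (h(j, t) = -328 + 144 = -184)
(-454054 + 324237)*(h(z(-22), N(k(4, 1))) + b(-199, 239)) = (-454054 + 324237)*(-184 - 434) = -129817*(-618) = 80226906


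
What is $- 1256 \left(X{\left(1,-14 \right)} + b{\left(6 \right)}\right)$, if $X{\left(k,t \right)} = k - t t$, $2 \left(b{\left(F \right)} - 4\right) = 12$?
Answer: $232360$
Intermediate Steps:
$b{\left(F \right)} = 10$ ($b{\left(F \right)} = 4 + \frac{1}{2} \cdot 12 = 4 + 6 = 10$)
$X{\left(k,t \right)} = k - t^{2}$
$- 1256 \left(X{\left(1,-14 \right)} + b{\left(6 \right)}\right) = - 1256 \left(\left(1 - \left(-14\right)^{2}\right) + 10\right) = - 1256 \left(\left(1 - 196\right) + 10\right) = - 1256 \left(-195 + 10\right) = \left(-1256\right) \left(-185\right) = 232360$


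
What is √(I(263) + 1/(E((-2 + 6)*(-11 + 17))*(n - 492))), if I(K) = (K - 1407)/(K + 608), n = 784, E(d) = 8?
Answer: I*√2010210782/39128 ≈ 1.1459*I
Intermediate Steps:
I(K) = (-1407 + K)/(608 + K)
√(I(263) + 1/(E((-2 + 6)*(-11 + 17))*(n - 492))) = √((-1407 + 263)/(608 + 263) + 1/(8*(784 - 492))) = √(-1144/871 + 1/(8*292)) = √((1/871)*(-1144) + 1/2336) = √(-88/67 + 1/2336) = √(-205501/156512) = I*√2010210782/39128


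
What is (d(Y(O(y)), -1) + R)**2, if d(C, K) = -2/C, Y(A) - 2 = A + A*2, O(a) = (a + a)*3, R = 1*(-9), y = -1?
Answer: 5041/64 ≈ 78.766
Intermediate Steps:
R = -9
O(a) = 6*a (O(a) = (2*a)*3 = 6*a)
Y(A) = 2 + 3*A (Y(A) = 2 + (A + A*2) = 2 + (A + 2*A) = 2 + 3*A)
(d(Y(O(y)), -1) + R)**2 = (-2/(2 + 3*(6*(-1))) - 9)**2 = (-2/(2 + 3*(-6)) - 9)**2 = (-2/(2 - 18) - 9)**2 = (-2/(-16) - 9)**2 = (-2*(-1/16) - 9)**2 = (1/8 - 9)**2 = (-71/8)**2 = 5041/64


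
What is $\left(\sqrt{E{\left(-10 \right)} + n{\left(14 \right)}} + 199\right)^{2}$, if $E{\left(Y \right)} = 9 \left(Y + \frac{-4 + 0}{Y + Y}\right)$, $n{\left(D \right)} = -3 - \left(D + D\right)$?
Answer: $\frac{197409}{5} + \frac{796 i \sqrt{745}}{5} \approx 39482.0 + 4345.3 i$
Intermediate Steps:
$n{\left(D \right)} = -3 - 2 D$
$E{\left(Y \right)} = - \frac{18}{Y} + 9 Y$ ($E{\left(Y \right)} = 9 \left(Y - \frac{4}{2 Y}\right) = 9 \left(Y - 4 \frac{1}{2 Y}\right) = 9 \left(Y - \frac{2}{Y}\right) = - \frac{18}{Y} + 9 Y$)
$\left(\sqrt{E{\left(-10 \right)} + n{\left(14 \right)}} + 199\right)^{2} = \left(\sqrt{\left(- \frac{18}{-10} + 9 \left(-10\right)\right) - 31} + 199\right)^{2} = \left(\sqrt{\left(\left(-18\right) \left(- \frac{1}{10}\right) - 90\right) - 31} + 199\right)^{2} = \left(\sqrt{\left(\frac{9}{5} - 90\right) - 31} + 199\right)^{2} = \left(\sqrt{- \frac{441}{5} - 31} + 199\right)^{2} = \left(\sqrt{- \frac{596}{5}} + 199\right)^{2} = \left(\frac{2 i \sqrt{745}}{5} + 199\right)^{2} = \left(199 + \frac{2 i \sqrt{745}}{5}\right)^{2}$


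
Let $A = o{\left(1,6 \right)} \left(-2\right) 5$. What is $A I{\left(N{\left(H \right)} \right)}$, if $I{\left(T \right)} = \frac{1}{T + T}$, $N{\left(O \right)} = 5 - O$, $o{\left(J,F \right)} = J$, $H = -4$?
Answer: $- \frac{5}{9} \approx -0.55556$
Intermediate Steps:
$I{\left(T \right)} = \frac{1}{2 T}$
$A = -10$ ($A = 1 \left(-2\right) 5 = \left(-2\right) 5 = -10$)
$A I{\left(N{\left(H \right)} \right)} = - 10 \frac{1}{2 \left(5 - -4\right)} = - 10 \frac{1}{2 \left(5 + 4\right)} = - 10 \frac{1}{2 \cdot 9} = - 10 \cdot \frac{1}{2} \cdot \frac{1}{9} = \left(-10\right) \frac{1}{18} = - \frac{5}{9}$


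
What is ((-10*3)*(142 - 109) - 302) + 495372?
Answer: 494080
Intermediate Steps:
((-10*3)*(142 - 109) - 302) + 495372 = (-30*33 - 302) + 495372 = (-990 - 302) + 495372 = -1292 + 495372 = 494080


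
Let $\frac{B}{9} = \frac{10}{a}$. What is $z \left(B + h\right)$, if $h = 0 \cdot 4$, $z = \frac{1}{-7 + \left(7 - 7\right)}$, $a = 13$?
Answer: $- \frac{90}{91} \approx -0.98901$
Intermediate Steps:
$z = - \frac{1}{7}$ ($z = \frac{1}{-7 + 0} = \frac{1}{-7} = - \frac{1}{7} \approx -0.14286$)
$h = 0$
$B = \frac{90}{13}$ ($B = 9 \cdot \frac{10}{13} = \frac{90}{13} \approx 6.9231$)
$z \left(B + h\right) = - \frac{\frac{90}{13} + 0}{7} = \left(- \frac{1}{7}\right) \frac{90}{13} = - \frac{90}{91}$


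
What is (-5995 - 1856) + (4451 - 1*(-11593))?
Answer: 8193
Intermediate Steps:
(-5995 - 1856) + (4451 - 1*(-11593)) = -7851 + (4451 + 11593) = -7851 + 16044 = 8193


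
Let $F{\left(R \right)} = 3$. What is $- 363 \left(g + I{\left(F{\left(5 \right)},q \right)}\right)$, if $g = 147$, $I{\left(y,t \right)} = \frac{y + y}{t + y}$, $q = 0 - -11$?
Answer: $- \frac{374616}{7} \approx -53517.0$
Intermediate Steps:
$q = 11$ ($q = 0 + 11 = 11$)
$I{\left(y,t \right)} = \frac{2 y}{t + y}$
$- 363 \left(g + I{\left(F{\left(5 \right)},q \right)}\right) = - 363 \left(147 + 2 \cdot 3 \frac{1}{11 + 3}\right) = - 363 \left(147 + 2 \cdot 3 \cdot \frac{1}{14}\right) = - 363 \left(147 + \frac{3}{7}\right) = \left(-363\right) \frac{1032}{7} = - \frac{374616}{7}$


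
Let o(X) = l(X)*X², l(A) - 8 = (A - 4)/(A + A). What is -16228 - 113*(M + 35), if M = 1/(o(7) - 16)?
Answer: -15601685/773 ≈ -20183.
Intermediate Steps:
l(A) = 8 + (-4 + A)/(2*A) (l(A) = 8 + (A - 4)/(A + A) = 8 + (-4 + A)/((2*A)) = 8 + (-4 + A)*(1/(2*A)) = 8 + (-4 + A)/(2*A))
o(X) = X²*(17/2 - 2/X) (o(X) = (17/2 - 2/X)*X² = X²*(17/2 - 2/X))
M = 2/773 (M = 1/((½)*7*(-4 + 17*7) - 16) = 1/((½)*7*(-4 + 119) - 16) = 1/((½)*7*115 - 16) = 1/(805/2 - 16) = 1/(773/2) = 2/773 ≈ 0.0025873)
-16228 - 113*(M + 35) = -16228 - 113*(2/773 + 35) = -16228 - 113*27057/773 = -16228 - 1*3057441/773 = -16228 - 3057441/773 = -15601685/773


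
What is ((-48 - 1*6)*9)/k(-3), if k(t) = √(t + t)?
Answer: 81*I*√6 ≈ 198.41*I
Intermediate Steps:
k(t) = √2*√t (k(t) = √(2*t) = √2*√t)
((-48 - 1*6)*9)/k(-3) = ((-48 - 1*6)*9)/((√2*√(-3))) = ((-48 - 6)*9)/((√2*(I*√3))) = (-54*9)/((I*√6)) = -(-81)*I*√6 = 81*I*√6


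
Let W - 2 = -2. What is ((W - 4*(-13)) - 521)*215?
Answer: -100835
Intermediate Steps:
W = 0 (W = 2 - 2 = 0)
((W - 4*(-13)) - 521)*215 = ((0 - 4*(-13)) - 521)*215 = ((0 + 52) - 521)*215 = (52 - 521)*215 = -469*215 = -100835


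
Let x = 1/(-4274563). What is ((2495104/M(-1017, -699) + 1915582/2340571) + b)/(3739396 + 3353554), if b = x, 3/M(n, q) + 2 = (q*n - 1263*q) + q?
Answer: 39767029377792900030475933/212893153543740646050 ≈ 1.8679e+5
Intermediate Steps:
M(n, q) = 3/(-2 - 1262*q + n*q) (M(n, q) = 3/(-2 + ((q*n - 1263*q) + q)) = 3/(-2 + ((n*q - 1263*q) + q)) = 3/(-2 + ((-1263*q + n*q) + q)) = 3/(-2 + (-1262*q + n*q)) = 3/(-2 - 1262*q + n*q))
x = -1/4274563 ≈ -2.3394e-7
b = -1/4274563 ≈ -2.3394e-7
((2495104/M(-1017, -699) + 1915582/2340571) + b)/(3739396 + 3353554) = ((2495104/((3/(-2 - 1262*(-699) - 1017*(-699)))) + 1915582/2340571) - 1/4274563)/(3739396 + 3353554) = ((2495104/((3/(-2 + 882138 + 710883))) + 1915582*(1/2340571)) - 1/4274563)/7092950 = ((2495104/((3/1593019)) + 1915582/2340571) - 1/4274563)*(1/7092950) = ((2495104/((3*(1/1593019))) + 1915582/2340571) - 1/4274563)*(1/7092950) = ((2495104/(3/1593019) + 1915582/2340571) - 1/4274563)*(1/7092950) = ((2495104*(1593019/3) + 1915582/2340571) - 1/4274563)*(1/7092950) = ((3974748078976/3 + 1915582/2340571) - 1/4274563)*(1/7092950) = (9303180085962682042/7021713 - 1/4274563)*(1/7092950) = (39767029377792900030475933/30014754586419)*(1/7092950) = 39767029377792900030475933/212893153543740646050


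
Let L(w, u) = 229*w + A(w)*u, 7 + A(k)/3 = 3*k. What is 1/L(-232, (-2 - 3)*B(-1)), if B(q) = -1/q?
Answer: -1/42583 ≈ -2.3484e-5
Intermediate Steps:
A(k) = -21 + 9*k (A(k) = -21 + 3*(3*k) = -21 + 9*k)
L(w, u) = 229*w + u*(-21 + 9*w) (L(w, u) = 229*w + (-21 + 9*w)*u = 229*w + u*(-21 + 9*w))
1/L(-232, (-2 - 3)*B(-1)) = 1/(229*(-232) + 3*((-2 - 3)*(-1/(-1)))*(-7 + 3*(-232))) = 1/(-53128 + 3*(-(-5)*(-1))*(-7 - 696)) = 1/(-53128 + 3*(-5*1)*(-703)) = 1/(-53128 + 3*(-5)*(-703)) = 1/(-53128 + 10545) = 1/(-42583) = -1/42583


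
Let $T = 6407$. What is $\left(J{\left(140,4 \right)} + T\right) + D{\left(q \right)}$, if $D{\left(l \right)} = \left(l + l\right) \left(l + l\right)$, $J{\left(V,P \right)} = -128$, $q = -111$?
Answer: $55563$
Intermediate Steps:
$D{\left(l \right)} = 4 l^{2}$ ($D{\left(l \right)} = 2 l 2 l = 4 l^{2}$)
$\left(J{\left(140,4 \right)} + T\right) + D{\left(q \right)} = \left(-128 + 6407\right) + 4 \left(-111\right)^{2} = 6279 + 4 \cdot 12321 = 6279 + 49284 = 55563$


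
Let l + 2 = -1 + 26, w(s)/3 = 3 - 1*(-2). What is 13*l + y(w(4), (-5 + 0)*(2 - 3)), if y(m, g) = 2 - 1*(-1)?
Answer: 302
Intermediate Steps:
w(s) = 15 (w(s) = 3*(3 - 1*(-2)) = 3*(3 + 2) = 3*5 = 15)
y(m, g) = 3 (y(m, g) = 2 + 1 = 3)
l = 23 (l = -2 + (-1 + 26) = -2 + 25 = 23)
13*l + y(w(4), (-5 + 0)*(2 - 3)) = 13*23 + 3 = 299 + 3 = 302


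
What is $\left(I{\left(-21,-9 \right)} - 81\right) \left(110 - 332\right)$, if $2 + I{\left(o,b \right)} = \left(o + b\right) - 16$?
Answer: $28638$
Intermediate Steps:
$I{\left(o,b \right)} = -18 + b + o$ ($I{\left(o,b \right)} = -2 - \left(16 - b - o\right) = -2 + \left(-16 + b + o\right) = -18 + b + o$)
$\left(I{\left(-21,-9 \right)} - 81\right) \left(110 - 332\right) = \left(\left(-18 - 9 - 21\right) - 81\right) \left(110 - 332\right) = \left(-48 - 81\right) \left(-222\right) = \left(-129\right) \left(-222\right) = 28638$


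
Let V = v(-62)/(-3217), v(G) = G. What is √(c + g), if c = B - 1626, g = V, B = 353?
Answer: I*√13174190843/3217 ≈ 35.679*I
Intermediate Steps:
V = 62/3217 (V = -62/(-3217) = -62*(-1/3217) = 62/3217 ≈ 0.019273)
g = 62/3217 ≈ 0.019273
c = -1273 (c = 353 - 1626 = -1273)
√(c + g) = √(-1273 + 62/3217) = √(-4095179/3217) = I*√13174190843/3217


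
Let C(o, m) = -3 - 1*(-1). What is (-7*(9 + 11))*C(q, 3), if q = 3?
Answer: 280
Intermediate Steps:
C(o, m) = -2 (C(o, m) = -3 + 1 = -2)
(-7*(9 + 11))*C(q, 3) = -7*(9 + 11)*(-2) = -7*20*(-2) = -140*(-2) = 280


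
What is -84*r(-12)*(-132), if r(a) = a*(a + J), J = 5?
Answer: 931392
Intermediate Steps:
r(a) = a*(5 + a) (r(a) = a*(a + 5) = a*(5 + a))
-84*r(-12)*(-132) = -(-1008)*(5 - 12)*(-132) = -(-1008)*(-7)*(-132) = -84*84*(-132) = -7056*(-132) = 931392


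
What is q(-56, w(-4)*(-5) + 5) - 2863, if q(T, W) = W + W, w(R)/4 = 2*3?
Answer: -3093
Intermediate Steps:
w(R) = 24 (w(R) = 4*(2*3) = 4*6 = 24)
q(T, W) = 2*W
q(-56, w(-4)*(-5) + 5) - 2863 = 2*(24*(-5) + 5) - 2863 = 2*(-120 + 5) - 2863 = 2*(-115) - 2863 = -230 - 2863 = -3093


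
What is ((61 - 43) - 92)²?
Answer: 5476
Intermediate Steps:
((61 - 43) - 92)² = (18 - 92)² = (-74)² = 5476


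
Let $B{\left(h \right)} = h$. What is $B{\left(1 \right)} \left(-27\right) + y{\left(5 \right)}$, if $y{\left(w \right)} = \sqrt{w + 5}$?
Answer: $-27 + \sqrt{10} \approx -23.838$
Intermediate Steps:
$y{\left(w \right)} = \sqrt{5 + w}$
$B{\left(1 \right)} \left(-27\right) + y{\left(5 \right)} = 1 \left(-27\right) + \sqrt{5 + 5} = -27 + \sqrt{10}$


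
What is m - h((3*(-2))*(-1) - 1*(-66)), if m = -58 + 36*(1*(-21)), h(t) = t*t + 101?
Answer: -6099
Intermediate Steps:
h(t) = 101 + t**2 (h(t) = t**2 + 101 = 101 + t**2)
m = -814 (m = -58 + 36*(-21) = -58 - 756 = -814)
m - h((3*(-2))*(-1) - 1*(-66)) = -814 - (101 + ((3*(-2))*(-1) - 1*(-66))**2) = -814 - (101 + (-6*(-1) + 66)**2) = -814 - (101 + (6 + 66)**2) = -814 - (101 + 72**2) = -814 - (101 + 5184) = -814 - 1*5285 = -814 - 5285 = -6099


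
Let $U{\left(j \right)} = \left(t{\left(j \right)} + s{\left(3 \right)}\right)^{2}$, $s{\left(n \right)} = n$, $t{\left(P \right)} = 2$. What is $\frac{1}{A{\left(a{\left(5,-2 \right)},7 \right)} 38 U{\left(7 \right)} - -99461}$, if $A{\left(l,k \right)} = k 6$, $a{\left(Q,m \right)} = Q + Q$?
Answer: $\frac{1}{139361} \approx 7.1756 \cdot 10^{-6}$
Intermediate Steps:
$a{\left(Q,m \right)} = 2 Q$
$A{\left(l,k \right)} = 6 k$
$U{\left(j \right)} = 25$ ($U{\left(j \right)} = \left(2 + 3\right)^{2} = 5^{2} = 25$)
$\frac{1}{A{\left(a{\left(5,-2 \right)},7 \right)} 38 U{\left(7 \right)} - -99461} = \frac{1}{6 \cdot 7 \cdot 38 \cdot 25 - -99461} = \frac{1}{42 \cdot 38 \cdot 25 + 99461} = \frac{1}{1596 \cdot 25 + 99461} = \frac{1}{39900 + 99461} = \frac{1}{139361}$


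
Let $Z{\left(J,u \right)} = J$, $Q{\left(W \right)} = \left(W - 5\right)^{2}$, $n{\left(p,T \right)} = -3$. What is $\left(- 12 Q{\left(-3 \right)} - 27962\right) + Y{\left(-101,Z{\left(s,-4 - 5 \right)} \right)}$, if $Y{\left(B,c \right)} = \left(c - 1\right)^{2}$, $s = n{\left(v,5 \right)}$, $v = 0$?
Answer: $-28714$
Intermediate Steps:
$s = -3$
$Q{\left(W \right)} = \left(-5 + W\right)^{2}$
$Y{\left(B,c \right)} = \left(-1 + c\right)^{2}$
$\left(- 12 Q{\left(-3 \right)} - 27962\right) + Y{\left(-101,Z{\left(s,-4 - 5 \right)} \right)} = \left(- 12 \left(-5 - 3\right)^{2} - 27962\right) + \left(-1 - 3\right)^{2} = \left(- 12 \left(-8\right)^{2} - 27962\right) + \left(-4\right)^{2} = \left(\left(-12\right) 64 - 27962\right) + 16 = \left(-768 - 27962\right) + 16 = -28730 + 16 = -28714$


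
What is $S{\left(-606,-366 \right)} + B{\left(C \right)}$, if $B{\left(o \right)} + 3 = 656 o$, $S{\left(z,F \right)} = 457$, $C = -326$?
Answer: $-213402$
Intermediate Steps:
$B{\left(o \right)} = -3 + 656 o$
$S{\left(-606,-366 \right)} + B{\left(C \right)} = 457 + \left(-3 + 656 \left(-326\right)\right) = 457 - 213859 = -213402$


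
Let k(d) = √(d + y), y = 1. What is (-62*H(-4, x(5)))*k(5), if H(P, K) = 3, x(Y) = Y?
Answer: -186*√6 ≈ -455.60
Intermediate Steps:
k(d) = √(1 + d) (k(d) = √(d + 1) = √(1 + d))
(-62*H(-4, x(5)))*k(5) = (-62*3)*√(1 + 5) = -186*√6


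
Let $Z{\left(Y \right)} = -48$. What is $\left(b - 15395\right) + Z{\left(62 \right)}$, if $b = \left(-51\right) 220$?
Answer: $-26663$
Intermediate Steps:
$b = -11220$
$\left(b - 15395\right) + Z{\left(62 \right)} = \left(-11220 - 15395\right) - 48 = -26615 - 48 = -26663$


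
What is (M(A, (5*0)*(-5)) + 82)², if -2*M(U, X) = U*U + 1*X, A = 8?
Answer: 2500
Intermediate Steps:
M(U, X) = -X/2 - U²/2 (M(U, X) = -(U*U + 1*X)/2 = -(U² + X)/2 = -(X + U²)/2 = -X/2 - U²/2)
(M(A, (5*0)*(-5)) + 82)² = ((-5*0*(-5)/2 - ½*8²) + 82)² = ((-0*(-5) - ½*64) + 82)² = ((-½*0 - 32) + 82)² = ((0 - 32) + 82)² = (-32 + 82)² = 50² = 2500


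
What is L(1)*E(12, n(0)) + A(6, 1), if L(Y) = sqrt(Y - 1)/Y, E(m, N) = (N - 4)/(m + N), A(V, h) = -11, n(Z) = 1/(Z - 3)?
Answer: -11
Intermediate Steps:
n(Z) = 1/(-3 + Z)
E(m, N) = (-4 + N)/(N + m)
L(Y) = sqrt(-1 + Y)/Y
L(1)*E(12, n(0)) + A(6, 1) = (sqrt(-1 + 1)/1)*((-4 + 1/(-3 + 0))/(1/(-3 + 0) + 12)) - 11 = (1*sqrt(0))*((-4 + 1/(-3))/(1/(-3) + 12)) - 11 = (1*0)*((-4 - 1/3)/(-1/3 + 12)) - 11 = 0*(-13/3/(35/3)) - 11 = 0*((3/35)*(-13/3)) - 11 = 0*(-13/35) - 11 = 0 - 11 = -11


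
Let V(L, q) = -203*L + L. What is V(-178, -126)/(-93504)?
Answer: -8989/23376 ≈ -0.38454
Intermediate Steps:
V(L, q) = -202*L
V(-178, -126)/(-93504) = -202*(-178)/(-93504) = 35956*(-1/93504) = -8989/23376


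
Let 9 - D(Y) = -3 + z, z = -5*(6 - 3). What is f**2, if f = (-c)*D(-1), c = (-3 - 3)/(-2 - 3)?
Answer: 26244/25 ≈ 1049.8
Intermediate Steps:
z = -15 (z = -5*3 = -15)
D(Y) = 27 (D(Y) = 9 - (-3 - 15) = 9 - 1*(-18) = 9 + 18 = 27)
c = 6/5 (c = -6/(-5) = -6*(-1/5) = 6/5 ≈ 1.2000)
f = -162/5 (f = -1*6/5*27 = -6/5*27 = -162/5 ≈ -32.400)
f**2 = (-162/5)**2 = 26244/25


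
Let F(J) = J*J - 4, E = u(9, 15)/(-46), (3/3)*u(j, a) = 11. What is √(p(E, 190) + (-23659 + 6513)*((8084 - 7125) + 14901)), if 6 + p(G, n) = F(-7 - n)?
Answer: I*√271896761 ≈ 16489.0*I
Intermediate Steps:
u(j, a) = 11
E = -11/46 (E = 11/(-46) = 11*(-1/46) = -11/46 ≈ -0.23913)
F(J) = -4 + J² (F(J) = J² - 4 = -4 + J²)
p(G, n) = -10 + (-7 - n)² (p(G, n) = -6 + (-4 + (-7 - n)²) = -10 + (-7 - n)²)
√(p(E, 190) + (-23659 + 6513)*((8084 - 7125) + 14901)) = √((-10 + (7 + 190)²) + (-23659 + 6513)*((8084 - 7125) + 14901)) = √((-10 + 197²) - 17146*(959 + 14901)) = √((-10 + 38809) - 17146*15860) = √(38799 - 271935560) = √(-271896761) = I*√271896761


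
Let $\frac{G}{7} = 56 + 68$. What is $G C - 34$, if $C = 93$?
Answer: $80690$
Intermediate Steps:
$G = 868$ ($G = 7 \left(56 + 68\right) = 7 \cdot 124 = 868$)
$G C - 34 = 868 \cdot 93 - 34 = 80724 - 34 = 80690$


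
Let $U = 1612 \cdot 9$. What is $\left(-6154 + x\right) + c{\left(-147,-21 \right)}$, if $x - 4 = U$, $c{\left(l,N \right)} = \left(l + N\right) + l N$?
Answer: $11277$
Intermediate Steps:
$U = 14508$
$c{\left(l,N \right)} = N + l + N l$ ($c{\left(l,N \right)} = \left(N + l\right) + N l = N + l + N l$)
$x = 14512$ ($x = 4 + 14508 = 14512$)
$\left(-6154 + x\right) + c{\left(-147,-21 \right)} = \left(-6154 + 14512\right) - -2919 = 8358 - -2919 = 8358 + 2919 = 11277$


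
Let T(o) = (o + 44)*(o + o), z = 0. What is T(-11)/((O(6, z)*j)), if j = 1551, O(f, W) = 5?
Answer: -22/235 ≈ -0.093617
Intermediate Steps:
T(o) = 2*o*(44 + o) (T(o) = (44 + o)*(2*o) = 2*o*(44 + o))
T(-11)/((O(6, z)*j)) = (2*(-11)*(44 - 11))/((5*1551)) = (2*(-11)*33)/7755 = -726*1/7755 = -22/235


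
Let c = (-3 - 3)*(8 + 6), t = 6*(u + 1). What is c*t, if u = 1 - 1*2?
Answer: 0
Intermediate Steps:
u = -1 (u = 1 - 2 = -1)
t = 0 (t = 6*(-1 + 1) = 6*0 = 0)
c = -84 (c = -6*14 = -84)
c*t = -84*0 = 0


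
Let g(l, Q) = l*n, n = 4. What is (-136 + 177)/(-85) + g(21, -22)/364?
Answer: -278/1105 ≈ -0.25158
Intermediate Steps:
g(l, Q) = 4*l (g(l, Q) = l*4 = 4*l)
(-136 + 177)/(-85) + g(21, -22)/364 = (-136 + 177)/(-85) + (4*21)/364 = 41*(-1/85) + 84*(1/364) = -41/85 + 3/13 = -278/1105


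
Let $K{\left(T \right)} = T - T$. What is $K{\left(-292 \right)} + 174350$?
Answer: $174350$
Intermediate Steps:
$K{\left(T \right)} = 0$
$K{\left(-292 \right)} + 174350 = 0 + 174350 = 174350$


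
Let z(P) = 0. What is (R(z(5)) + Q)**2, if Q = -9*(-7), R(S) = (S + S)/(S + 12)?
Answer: 3969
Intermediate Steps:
R(S) = 2*S/(12 + S) (R(S) = (2*S)/(12 + S) = 2*S/(12 + S))
Q = 63
(R(z(5)) + Q)**2 = (2*0/(12 + 0) + 63)**2 = (2*0/12 + 63)**2 = (2*0*(1/12) + 63)**2 = (0 + 63)**2 = 63**2 = 3969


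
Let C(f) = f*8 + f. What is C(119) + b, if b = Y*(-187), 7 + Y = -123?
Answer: 25381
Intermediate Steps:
C(f) = 9*f (C(f) = 8*f + f = 9*f)
Y = -130 (Y = -7 - 123 = -130)
b = 24310 (b = -130*(-187) = 24310)
C(119) + b = 9*119 + 24310 = 1071 + 24310 = 25381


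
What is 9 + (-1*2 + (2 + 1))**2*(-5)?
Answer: 4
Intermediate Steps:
9 + (-1*2 + (2 + 1))**2*(-5) = 9 + (-2 + 3)**2*(-5) = 9 + 1**2*(-5) = 9 + 1*(-5) = 9 - 5 = 4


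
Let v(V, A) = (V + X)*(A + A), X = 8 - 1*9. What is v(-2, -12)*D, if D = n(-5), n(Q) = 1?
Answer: 72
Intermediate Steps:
X = -1 (X = 8 - 9 = -1)
D = 1
v(V, A) = 2*A*(-1 + V) (v(V, A) = (V - 1)*(A + A) = (-1 + V)*(2*A) = 2*A*(-1 + V))
v(-2, -12)*D = (2*(-12)*(-1 - 2))*1 = (2*(-12)*(-3))*1 = 72*1 = 72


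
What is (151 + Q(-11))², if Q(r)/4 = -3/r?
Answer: 2798929/121 ≈ 23132.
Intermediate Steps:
Q(r) = -12/r (Q(r) = 4*(-3/r) = -12/r)
(151 + Q(-11))² = (151 - 12/(-11))² = (151 - 12*(-1/11))² = (151 + 12/11)² = (1673/11)² = 2798929/121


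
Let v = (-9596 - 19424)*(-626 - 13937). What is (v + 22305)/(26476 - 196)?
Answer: 84528113/5256 ≈ 16082.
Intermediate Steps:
v = 422618260 (v = -29020*(-14563) = 422618260)
(v + 22305)/(26476 - 196) = (422618260 + 22305)/(26476 - 196) = 422640565/26280 = 422640565*(1/26280) = 84528113/5256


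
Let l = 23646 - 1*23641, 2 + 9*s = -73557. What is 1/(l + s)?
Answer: -9/73514 ≈ -0.00012243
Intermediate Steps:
s = -73559/9 (s = -2/9 + (1/9)*(-73557) = -2/9 - 8173 = -73559/9 ≈ -8173.2)
l = 5 (l = 23646 - 23641 = 5)
1/(l + s) = 1/(5 - 73559/9) = 1/(-73514/9) = -9/73514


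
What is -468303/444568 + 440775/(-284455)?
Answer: -65833118013/25291918088 ≈ -2.6029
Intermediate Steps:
-468303/444568 + 440775/(-284455) = -468303*1/444568 + 440775*(-1/284455) = -468303/444568 - 88155/56891 = -65833118013/25291918088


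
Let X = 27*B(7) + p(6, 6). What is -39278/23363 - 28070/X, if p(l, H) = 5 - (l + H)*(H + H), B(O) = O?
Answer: -65776331/116815 ≈ -563.08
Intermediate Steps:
p(l, H) = 5 - 2*H*(H + l) (p(l, H) = 5 - (H + l)*2*H = 5 - 2*H*(H + l))
X = 50 (X = 27*7 + (5 - 2*6**2 - 2*6*6) = 189 + (5 - 2*36 - 72) = 189 + (5 - 72 - 72) = 189 - 139 = 50)
-39278/23363 - 28070/X = -39278/23363 - 28070/50 = -39278*1/23363 - 28070*1/50 = -39278/23363 - 2807/5 = -65776331/116815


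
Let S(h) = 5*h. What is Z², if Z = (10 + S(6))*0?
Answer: 0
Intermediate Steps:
Z = 0 (Z = (10 + 5*6)*0 = (10 + 30)*0 = 40*0 = 0)
Z² = 0² = 0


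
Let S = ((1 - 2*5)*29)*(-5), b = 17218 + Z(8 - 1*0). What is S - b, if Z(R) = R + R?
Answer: -15929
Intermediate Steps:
Z(R) = 2*R
b = 17234 (b = 17218 + 2*(8 - 1*0) = 17218 + 2*(8 + 0) = 17218 + 2*8 = 17218 + 16 = 17234)
S = 1305 (S = ((1 - 10)*29)*(-5) = -9*29*(-5) = -261*(-5) = 1305)
S - b = 1305 - 1*17234 = 1305 - 17234 = -15929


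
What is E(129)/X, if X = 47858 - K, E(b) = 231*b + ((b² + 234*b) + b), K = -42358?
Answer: 3655/4296 ≈ 0.85079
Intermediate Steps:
E(b) = b² + 466*b (E(b) = 231*b + (b² + 235*b) = b² + 466*b)
X = 90216 (X = 47858 - 1*(-42358) = 47858 + 42358 = 90216)
E(129)/X = (129*(466 + 129))/90216 = (129*595)*(1/90216) = 76755*(1/90216) = 3655/4296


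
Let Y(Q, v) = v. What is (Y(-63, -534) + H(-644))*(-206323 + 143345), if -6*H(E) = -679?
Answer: 79509725/3 ≈ 2.6503e+7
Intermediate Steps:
H(E) = 679/6 (H(E) = -⅙*(-679) = 679/6)
(Y(-63, -534) + H(-644))*(-206323 + 143345) = (-534 + 679/6)*(-206323 + 143345) = -2525/6*(-62978) = 79509725/3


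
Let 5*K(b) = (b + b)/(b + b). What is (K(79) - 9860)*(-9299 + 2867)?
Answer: 317091168/5 ≈ 6.3418e+7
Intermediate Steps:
K(b) = ⅕ (K(b) = ((b + b)/(b + b))/5 = ((2*b)/((2*b)))/5 = ((2*b)*(1/(2*b)))/5 = (⅕)*1 = ⅕)
(K(79) - 9860)*(-9299 + 2867) = (⅕ - 9860)*(-9299 + 2867) = -49299/5*(-6432) = 317091168/5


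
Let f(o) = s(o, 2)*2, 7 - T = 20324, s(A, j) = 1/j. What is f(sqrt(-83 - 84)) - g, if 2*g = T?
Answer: 20319/2 ≈ 10160.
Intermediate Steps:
T = -20317 (T = 7 - 1*20324 = 7 - 20324 = -20317)
g = -20317/2 (g = (1/2)*(-20317) = -20317/2 ≈ -10159.)
f(o) = 1 (f(o) = 2/2 = (1/2)*2 = 1)
f(sqrt(-83 - 84)) - g = 1 - 1*(-20317/2) = 1 + 20317/2 = 20319/2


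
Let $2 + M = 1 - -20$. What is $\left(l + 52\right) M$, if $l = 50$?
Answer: $1938$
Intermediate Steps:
$M = 19$ ($M = -2 + \left(1 - -20\right) = -2 + \left(1 + 20\right) = -2 + 21 = 19$)
$\left(l + 52\right) M = \left(50 + 52\right) 19 = 102 \cdot 19 = 1938$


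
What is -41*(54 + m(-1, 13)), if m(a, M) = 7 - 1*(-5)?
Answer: -2706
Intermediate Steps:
m(a, M) = 12 (m(a, M) = 7 + 5 = 12)
-41*(54 + m(-1, 13)) = -41*(54 + 12) = -41*66 = -2706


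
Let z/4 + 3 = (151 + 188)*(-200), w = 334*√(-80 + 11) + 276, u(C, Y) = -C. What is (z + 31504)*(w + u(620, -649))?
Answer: 82459552 - 80062472*I*√69 ≈ 8.246e+7 - 6.6505e+8*I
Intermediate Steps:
w = 276 + 334*I*√69 (w = 334*√(-69) + 276 = 334*(I*√69) + 276 = 334*I*√69 + 276 = 276 + 334*I*√69 ≈ 276.0 + 2774.4*I)
z = -271212 (z = -12 + 4*((151 + 188)*(-200)) = -12 + 4*(339*(-200)) = -12 + 4*(-67800) = -12 - 271200 = -271212)
(z + 31504)*(w + u(620, -649)) = (-271212 + 31504)*((276 + 334*I*√69) - 1*620) = -239708*((276 + 334*I*√69) - 620) = -239708*(-344 + 334*I*√69) = 82459552 - 80062472*I*√69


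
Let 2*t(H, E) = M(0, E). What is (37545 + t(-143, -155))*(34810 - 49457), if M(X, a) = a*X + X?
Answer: -549921615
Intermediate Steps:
M(X, a) = X + X*a (M(X, a) = X*a + X = X + X*a)
t(H, E) = 0 (t(H, E) = (0*(1 + E))/2 = (½)*0 = 0)
(37545 + t(-143, -155))*(34810 - 49457) = (37545 + 0)*(34810 - 49457) = 37545*(-14647) = -549921615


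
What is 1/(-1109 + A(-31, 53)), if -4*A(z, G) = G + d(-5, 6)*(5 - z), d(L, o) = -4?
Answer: -4/4345 ≈ -0.00092060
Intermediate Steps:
A(z, G) = 5 - z - G/4 (A(z, G) = -(G - 4*(5 - z))/4 = -(G + (-20 + 4*z))/4 = -(-20 + G + 4*z)/4 = 5 - z - G/4)
1/(-1109 + A(-31, 53)) = 1/(-1109 + (5 - 1*(-31) - 1/4*53)) = 1/(-1109 + (5 + 31 - 53/4)) = 1/(-1109 + 91/4) = 1/(-4345/4) = -4/4345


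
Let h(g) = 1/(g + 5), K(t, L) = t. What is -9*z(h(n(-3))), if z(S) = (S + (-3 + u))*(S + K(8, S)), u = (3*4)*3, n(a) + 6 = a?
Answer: -36549/16 ≈ -2284.3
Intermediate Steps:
n(a) = -6 + a
h(g) = 1/(5 + g)
u = 36 (u = 12*3 = 36)
z(S) = (8 + S)*(33 + S) (z(S) = (S + (-3 + 36))*(S + 8) = (S + 33)*(8 + S) = (33 + S)*(8 + S) = (8 + S)*(33 + S))
-9*z(h(n(-3))) = -9*(264 + (1/(5 + (-6 - 3)))² + 41/(5 + (-6 - 3))) = -9*(264 + (1/(5 - 9))² + 41/(5 - 9)) = -9*(264 + (1/(-4))² + 41/(-4)) = -9*(264 + (-¼)² + 41*(-¼)) = -9*(264 + 1/16 - 41/4) = -9*4061/16 = -36549/16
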